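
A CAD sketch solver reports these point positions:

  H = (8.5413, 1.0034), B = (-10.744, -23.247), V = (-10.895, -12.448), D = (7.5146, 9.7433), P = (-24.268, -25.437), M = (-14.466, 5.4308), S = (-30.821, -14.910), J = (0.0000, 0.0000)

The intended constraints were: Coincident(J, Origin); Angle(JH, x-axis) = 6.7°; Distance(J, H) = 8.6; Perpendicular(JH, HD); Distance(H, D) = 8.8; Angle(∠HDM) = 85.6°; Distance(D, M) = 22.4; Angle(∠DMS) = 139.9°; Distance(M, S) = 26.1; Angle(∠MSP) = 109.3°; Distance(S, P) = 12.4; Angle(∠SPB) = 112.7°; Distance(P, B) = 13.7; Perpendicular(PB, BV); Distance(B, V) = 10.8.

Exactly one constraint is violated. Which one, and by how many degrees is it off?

Perpendicular(PB, BV) — off by 8.40°.

J = (0.00, 0.00) ✓; JH at 6.700° ✓; |JH| = 8.600 ✓; ∠(JH, HD) = 90.00° ✓; |HD| = 8.800 ✓; ∠HDM = 85.60° ✓; |DM| = 22.40 ✓; ∠DMS = 139.9° ✓; |MS| = 26.10 ✓; ∠MSP = 109.3° ✓; |SP| = 12.40 ✓; ∠SPB = 112.7° ✓; |PB| = 13.70 ✓; ∠(PB, BV) = 81.60° ✗; |BV| = 10.80 ✓.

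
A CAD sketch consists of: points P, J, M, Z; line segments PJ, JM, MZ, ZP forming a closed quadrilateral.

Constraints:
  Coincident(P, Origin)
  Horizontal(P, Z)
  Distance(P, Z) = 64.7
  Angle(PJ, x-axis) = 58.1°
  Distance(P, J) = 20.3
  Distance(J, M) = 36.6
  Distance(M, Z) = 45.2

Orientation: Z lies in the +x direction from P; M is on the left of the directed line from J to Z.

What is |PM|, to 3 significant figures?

55.9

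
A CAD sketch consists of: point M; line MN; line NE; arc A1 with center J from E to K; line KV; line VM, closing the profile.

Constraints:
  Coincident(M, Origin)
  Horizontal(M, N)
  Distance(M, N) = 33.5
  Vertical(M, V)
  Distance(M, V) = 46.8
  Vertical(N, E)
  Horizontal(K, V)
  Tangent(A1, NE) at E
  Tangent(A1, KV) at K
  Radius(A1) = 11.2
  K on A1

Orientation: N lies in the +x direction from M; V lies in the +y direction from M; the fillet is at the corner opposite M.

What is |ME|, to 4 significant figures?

48.88

M is at the origin; MN is horizontal with |MN| = 33.5 and N on the +x side, so N = (33.50, 0.000). M and V share the same x with |MV| = 46.8 and V on the +y side, so V = (0.000, 46.80). The virtual corner opposite M is at (33.50, 46.80). A1 meets NE tangentially, so JE is at right angles to NE and since A1 is tangent to KV there, JK ⟂ KV, with radius 11.2, so the center J sits 11.2 in from both sides at J = (22.30, 35.60). That places the tangent points at E = (33.50, 35.60) on NE and K = (22.30, 46.80) on KV. Then |ME| = |E − M| = 48.88.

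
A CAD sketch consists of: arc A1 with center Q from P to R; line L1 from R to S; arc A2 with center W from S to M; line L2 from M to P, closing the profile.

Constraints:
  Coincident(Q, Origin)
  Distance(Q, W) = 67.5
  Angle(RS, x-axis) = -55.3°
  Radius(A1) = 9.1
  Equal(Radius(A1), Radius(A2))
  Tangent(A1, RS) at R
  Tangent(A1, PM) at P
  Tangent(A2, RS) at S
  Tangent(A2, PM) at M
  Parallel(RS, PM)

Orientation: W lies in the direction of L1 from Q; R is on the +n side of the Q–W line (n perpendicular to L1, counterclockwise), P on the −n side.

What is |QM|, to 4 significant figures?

68.11

The slot axis is L1's direction at -55.3°, so u = (cos -55.3°, sin -55.3°) = (0.5693, -0.8221) and n = (−sin -55.3°, cos -55.3°) = (0.8221, 0.5693). Q is at the origin and W lies 67.5 along u from Q, so W = 67.5·u = (38.43, -55.49). Tangency of A1 to both parallel lines with radius 9.1 puts R and P at Q ± 9.1·n: R = (7.482, 5.180), P = (-7.482, -5.180). Equal radii place S and M the same way about W: S = W + 9.1·n = (45.91, -50.31), M = W − 9.1·n = (30.94, -60.68). Then |QM| = |M − Q| = 68.11.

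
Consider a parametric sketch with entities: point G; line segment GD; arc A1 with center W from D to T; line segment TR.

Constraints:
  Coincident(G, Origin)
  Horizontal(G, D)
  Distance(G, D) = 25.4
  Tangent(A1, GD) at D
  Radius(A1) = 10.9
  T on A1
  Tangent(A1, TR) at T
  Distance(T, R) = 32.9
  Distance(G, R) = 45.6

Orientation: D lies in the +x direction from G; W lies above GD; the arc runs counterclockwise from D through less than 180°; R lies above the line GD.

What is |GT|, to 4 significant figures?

38.28

G is at the origin; GD is horizontal with |GD| = 25.4 and D on the +x side, so D = (25.40, 0.000). A1 meets GD tangentially, so WD is at right angles to GD, so W = D + (0, 10.9) = (25.40, 10.90). Since WT ⟂ TR (tangency), |WR| = √(10.9² + 32.9²) = 34.66 regardless of where T sits on A1. So R lies on both circle(G, 45.6) and circle(W, 34.66); the above-GD intersection is R = (13.65, 43.51). T is the foot of the tangent from R: T = (33.97, 17.63).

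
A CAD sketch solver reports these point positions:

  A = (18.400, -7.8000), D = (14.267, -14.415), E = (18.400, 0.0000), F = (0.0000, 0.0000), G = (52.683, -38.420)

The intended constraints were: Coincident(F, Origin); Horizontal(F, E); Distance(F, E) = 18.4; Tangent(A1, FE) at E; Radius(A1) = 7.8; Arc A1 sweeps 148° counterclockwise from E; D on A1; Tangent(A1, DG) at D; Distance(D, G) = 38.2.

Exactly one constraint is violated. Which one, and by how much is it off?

Distance(D, G) = 38.2 — off by 7.10.

F = (0.00, 0.00) ✓; F.y = 0.00, E.y = 0.00 ✓; |FE| = 18.40 ✓; ∠(AE, EF) = 90.00° ✓; |AE| = 7.800 ✓; bearing(A→D) − bearing(A→E) = 148.0° ✓; |AD| = 7.800 ✓; ∠(AD, DG) = 90.00° ✓; |DG| = 45.30 ✗.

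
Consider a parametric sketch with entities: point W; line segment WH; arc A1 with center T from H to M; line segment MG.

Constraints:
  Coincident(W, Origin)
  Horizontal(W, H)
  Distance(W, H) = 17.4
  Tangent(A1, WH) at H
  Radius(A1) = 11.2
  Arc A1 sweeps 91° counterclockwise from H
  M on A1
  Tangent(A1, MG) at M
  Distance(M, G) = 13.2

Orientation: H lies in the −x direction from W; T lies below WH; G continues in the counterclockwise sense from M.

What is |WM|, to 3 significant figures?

30.8

W is at the origin; WH is horizontal with |WH| = 17.4 and H on the −x side, so H = (-17.4, 0.00). The tangent condition forces TH to be normal to WH, so T = H + (0, -11.2) = (-17.4, -11.2). On A1, H sits at bearing 90° from T; a 91° counterclockwise sweep puts M at bearing 181°, so M = T + 11.2·(cos 181°, sin 181°) = (-28.6, -11.4). Then |WM| = |M − W| = 30.8.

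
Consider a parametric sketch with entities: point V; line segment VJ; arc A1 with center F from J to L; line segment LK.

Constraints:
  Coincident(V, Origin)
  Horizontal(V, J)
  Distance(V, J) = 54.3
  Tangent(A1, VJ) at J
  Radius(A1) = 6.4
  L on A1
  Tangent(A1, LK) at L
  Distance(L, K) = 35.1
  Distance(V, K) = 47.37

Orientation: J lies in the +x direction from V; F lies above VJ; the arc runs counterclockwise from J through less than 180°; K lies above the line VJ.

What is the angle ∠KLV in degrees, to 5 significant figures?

52.589°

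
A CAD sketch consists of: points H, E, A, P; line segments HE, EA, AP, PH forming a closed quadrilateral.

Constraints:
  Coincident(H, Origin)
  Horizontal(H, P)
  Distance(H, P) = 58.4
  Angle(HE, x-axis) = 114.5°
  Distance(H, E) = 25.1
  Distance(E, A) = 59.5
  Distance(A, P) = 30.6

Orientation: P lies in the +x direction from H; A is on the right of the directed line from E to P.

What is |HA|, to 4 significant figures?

37.64

Checks: HE at 114.5° ✓; |EA| = 59.50 ✓; |AP| = 30.60 ✓.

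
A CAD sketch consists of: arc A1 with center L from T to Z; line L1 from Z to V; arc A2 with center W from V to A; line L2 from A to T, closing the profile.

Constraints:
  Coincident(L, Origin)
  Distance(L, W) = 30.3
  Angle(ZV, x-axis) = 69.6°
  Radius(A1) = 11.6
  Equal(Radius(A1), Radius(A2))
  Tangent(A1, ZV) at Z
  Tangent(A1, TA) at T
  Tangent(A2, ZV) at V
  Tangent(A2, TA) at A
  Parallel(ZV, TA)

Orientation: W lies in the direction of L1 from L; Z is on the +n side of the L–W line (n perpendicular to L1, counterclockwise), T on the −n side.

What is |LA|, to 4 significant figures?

32.44

Tangency of A1 to both parallel lines with radius 11.6 puts Z and T at L ± 11.6·n: Z = (-10.87, 4.043), T = (10.87, -4.043). Equal radii place V and A the same way about W: V = W + 11.6·n = (-0.3107, 32.44), A = W − 11.6·n = (21.43, 24.36). Then |LA| = |A − L| = 32.44.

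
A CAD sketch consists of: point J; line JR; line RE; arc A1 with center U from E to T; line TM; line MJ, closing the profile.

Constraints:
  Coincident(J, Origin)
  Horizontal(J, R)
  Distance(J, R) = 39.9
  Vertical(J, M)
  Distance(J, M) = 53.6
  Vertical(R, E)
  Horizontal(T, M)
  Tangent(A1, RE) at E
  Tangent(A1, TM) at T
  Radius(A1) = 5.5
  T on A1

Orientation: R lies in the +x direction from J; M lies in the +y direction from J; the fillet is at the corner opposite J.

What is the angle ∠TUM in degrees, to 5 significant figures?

80.916°

J is at the origin; J and R share the same y with |JR| = 39.9 and R on the +x side, so R = (39.900, 0.0000). J and M share the same x with |JM| = 53.6 and M on the +y side, so M = (0.0000, 53.600). The virtual corner opposite J is at (39.900, 53.600). The tangent condition forces UE to be normal to RE and tangency of A1 to TM means the radius UT is perpendicular to TM, with radius 5.5, so the center U sits 5.5 in from both sides at U = (34.400, 48.100). That places the tangent points at E = (39.900, 48.100) on RE and T = (34.400, 53.600) on TM. Then cos ∠TUM = UT·UM / (|UT||UM|), giving 80.916°.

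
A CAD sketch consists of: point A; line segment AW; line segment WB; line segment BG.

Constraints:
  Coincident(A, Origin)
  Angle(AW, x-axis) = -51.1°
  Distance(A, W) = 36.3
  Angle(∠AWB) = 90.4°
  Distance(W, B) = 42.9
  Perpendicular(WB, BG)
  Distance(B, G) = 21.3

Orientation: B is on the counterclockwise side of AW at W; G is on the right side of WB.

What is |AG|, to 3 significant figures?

72.0

∠AWB = 90.4°, so WB runs at -51.1° + (180° − 90.4°) = 38.5° from the x-axis; with |WB| = 42.9, B = W + 42.9·(cos 38.5°, sin 38.5°) = (56.4, -1.54). WB ⟂ BG; with |BG| = 21.3 on the right of WB, G = B + 21.3·(0.623, -0.783) = (69.6, -18.2). Then |AG| = |G − A| = 72.0.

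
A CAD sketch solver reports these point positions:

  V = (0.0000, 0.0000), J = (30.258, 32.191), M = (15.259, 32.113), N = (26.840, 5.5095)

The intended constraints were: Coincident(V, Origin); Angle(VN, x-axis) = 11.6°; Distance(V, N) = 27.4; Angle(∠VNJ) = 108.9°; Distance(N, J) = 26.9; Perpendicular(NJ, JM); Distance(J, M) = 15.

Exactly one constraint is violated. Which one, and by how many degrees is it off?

Perpendicular(NJ, JM) — off by 7.60°.

V = (0.00, 0.00) ✓; VN at 11.60° ✓; |VN| = 27.40 ✓; ∠VNJ = 108.9° ✓; |NJ| = 26.90 ✓; ∠(NJ, JM) = 97.60° ✗; |JM| = 15.00 ✓.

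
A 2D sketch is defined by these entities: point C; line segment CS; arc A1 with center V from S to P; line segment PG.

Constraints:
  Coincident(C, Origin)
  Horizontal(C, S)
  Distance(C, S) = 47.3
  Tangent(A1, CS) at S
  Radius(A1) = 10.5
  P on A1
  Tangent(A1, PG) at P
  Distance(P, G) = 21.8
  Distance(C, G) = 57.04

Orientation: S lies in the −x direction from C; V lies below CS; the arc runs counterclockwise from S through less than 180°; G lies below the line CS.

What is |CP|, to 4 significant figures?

58.53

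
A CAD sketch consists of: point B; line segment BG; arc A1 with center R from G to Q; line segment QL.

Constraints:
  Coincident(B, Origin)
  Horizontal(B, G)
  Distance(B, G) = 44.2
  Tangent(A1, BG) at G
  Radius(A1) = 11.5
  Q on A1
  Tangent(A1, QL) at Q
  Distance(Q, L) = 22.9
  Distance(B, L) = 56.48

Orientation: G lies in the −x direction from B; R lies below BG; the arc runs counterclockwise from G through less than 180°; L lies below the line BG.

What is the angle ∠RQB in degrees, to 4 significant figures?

12.52°

B is at the origin; BG is horizontal with |BG| = 44.2 and G on the −x side, so G = (-44.20, 0.000). A1 meets BG tangentially, so RG is at right angles to BG, so R = G + (0, -11.5) = (-44.20, -11.50). Since RQ ⟂ QL (tangency), |RL| = √(11.5² + 22.9²) = 25.63 regardless of where Q sits on A1. So L lies on both circle(B, 56.48) and circle(R, 25.63); the below-BG intersection is L = (-42.61, -37.08). Q is the foot of the tangent from L: Q = (-54.14, -17.29).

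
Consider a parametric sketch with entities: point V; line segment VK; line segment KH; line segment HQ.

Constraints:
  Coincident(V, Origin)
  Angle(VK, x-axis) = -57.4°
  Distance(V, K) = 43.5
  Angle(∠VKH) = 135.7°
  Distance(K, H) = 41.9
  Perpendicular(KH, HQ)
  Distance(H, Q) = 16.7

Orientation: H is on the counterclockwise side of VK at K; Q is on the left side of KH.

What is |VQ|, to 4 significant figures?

74.30

∠VKH = 135.7°, so KH runs at -57.4° + (180° − 135.7°) = -13.10° from the x-axis; with |KH| = 41.9, H = K + 41.9·(cos -13.10°, sin -13.10°) = (64.25, -46.14). KH is perpendicular to HQ; with |HQ| = 16.7 on the left of KH, Q = H + 16.7·(0.2267, 0.9740) = (68.03, -29.88). Then |VQ| = |Q − V| = 74.30.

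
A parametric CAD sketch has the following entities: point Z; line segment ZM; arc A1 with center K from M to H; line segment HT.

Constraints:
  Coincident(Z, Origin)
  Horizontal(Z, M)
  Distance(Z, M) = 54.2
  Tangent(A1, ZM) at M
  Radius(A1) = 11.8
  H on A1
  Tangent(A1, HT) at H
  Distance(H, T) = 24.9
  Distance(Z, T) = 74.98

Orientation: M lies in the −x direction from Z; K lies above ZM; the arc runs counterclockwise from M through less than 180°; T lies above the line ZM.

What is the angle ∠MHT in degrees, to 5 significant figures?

110.59°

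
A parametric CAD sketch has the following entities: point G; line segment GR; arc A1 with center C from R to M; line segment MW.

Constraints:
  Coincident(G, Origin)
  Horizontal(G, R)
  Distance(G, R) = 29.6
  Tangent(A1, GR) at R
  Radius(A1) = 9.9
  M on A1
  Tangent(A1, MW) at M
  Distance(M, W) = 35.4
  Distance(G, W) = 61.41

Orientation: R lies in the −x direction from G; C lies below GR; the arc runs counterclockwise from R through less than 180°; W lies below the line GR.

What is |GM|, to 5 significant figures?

40.487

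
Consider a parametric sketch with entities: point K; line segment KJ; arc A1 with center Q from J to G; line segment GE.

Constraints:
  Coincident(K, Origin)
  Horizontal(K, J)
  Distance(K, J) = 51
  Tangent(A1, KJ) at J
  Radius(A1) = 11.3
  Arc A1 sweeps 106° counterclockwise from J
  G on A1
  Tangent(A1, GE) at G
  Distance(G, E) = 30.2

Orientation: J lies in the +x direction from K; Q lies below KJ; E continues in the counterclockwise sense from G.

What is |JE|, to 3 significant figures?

43.5

K is at the origin; KJ is horizontal with |KJ| = 51.0 and J on the +x side, so J = (51.0, 0.00). Tangency of A1 to KJ means the radius QJ is perpendicular to KJ, so Q = J + (0, -11.3) = (51.0, -11.3). On A1, J sits at bearing 90° from Q; a 106° counterclockwise sweep puts G at bearing 196°, so G = Q + 11.3·(cos 196°, sin 196°) = (40.1, -14.4). Tangency of A1 to GE means the radius QG is perpendicular to GE, so GE runs along (−sin 196°, cos 196°); with |GE| = 30.2, E = (48.5, -43.4). Then |JE| = |E − J| = 43.5.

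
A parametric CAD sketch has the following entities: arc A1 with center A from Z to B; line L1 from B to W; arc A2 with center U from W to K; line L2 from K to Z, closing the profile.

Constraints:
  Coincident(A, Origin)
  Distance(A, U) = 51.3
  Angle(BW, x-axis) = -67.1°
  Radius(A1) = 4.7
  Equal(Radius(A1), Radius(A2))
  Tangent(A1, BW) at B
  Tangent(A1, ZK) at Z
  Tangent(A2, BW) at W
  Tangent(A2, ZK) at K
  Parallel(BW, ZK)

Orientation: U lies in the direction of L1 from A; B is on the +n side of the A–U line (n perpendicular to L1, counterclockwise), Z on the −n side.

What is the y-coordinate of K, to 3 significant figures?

-49.1

The slot axis is L1's direction at -67.1°, so u = (cos -67.1°, sin -67.1°) = (0.389, -0.921) and n = (−sin -67.1°, cos -67.1°) = (0.921, 0.389). A is at the origin and U lies 51.3 along u from A, so U = 51.3·u = (20.0, -47.3). Tangency of A1 to both parallel lines with radius 4.7 puts B and Z at A ± 4.7·n: B = (4.33, 1.83), Z = (-4.33, -1.83). Equal radii place W and K the same way about U: W = U + 4.7·n = (24.3, -45.4), K = U − 4.7·n = (15.6, -49.1). So K.y = -49.1.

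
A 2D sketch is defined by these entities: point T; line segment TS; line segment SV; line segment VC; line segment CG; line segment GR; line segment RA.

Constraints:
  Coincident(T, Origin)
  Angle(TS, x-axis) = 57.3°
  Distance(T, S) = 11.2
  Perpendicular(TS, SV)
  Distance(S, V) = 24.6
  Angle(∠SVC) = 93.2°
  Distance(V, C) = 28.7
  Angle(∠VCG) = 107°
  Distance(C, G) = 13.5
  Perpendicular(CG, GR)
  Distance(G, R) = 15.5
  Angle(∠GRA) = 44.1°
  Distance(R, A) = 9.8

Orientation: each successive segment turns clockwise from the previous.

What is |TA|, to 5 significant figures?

20.714

T is at the origin; TS runs at 57.3° with length 11.2, so S = (6.0507, 9.4249). TS ⟂ SV, so SV runs at -32.700°; with |SV| = 24.6, V = (26.752, -3.8650). ∠SVC = 93.2° gives VC at -119.50° from the x-axis; with |VC| = 28.7, C = (12.619, -28.844). ∠VCG = 107.0° gives CG at 167.50° from the x-axis; with |CG| = 13.5, G = (-0.56070, -25.922). CG ⟂ GR, so GR runs at 77.500°; with |GR| = 15.5, R = (2.7941, -10.790). ∠GRA = 44.1° gives RA at -58.400° from the x-axis; with |RA| = 9.8, A = (7.9292, -19.137). Then |TA| = |A − T| = 20.714.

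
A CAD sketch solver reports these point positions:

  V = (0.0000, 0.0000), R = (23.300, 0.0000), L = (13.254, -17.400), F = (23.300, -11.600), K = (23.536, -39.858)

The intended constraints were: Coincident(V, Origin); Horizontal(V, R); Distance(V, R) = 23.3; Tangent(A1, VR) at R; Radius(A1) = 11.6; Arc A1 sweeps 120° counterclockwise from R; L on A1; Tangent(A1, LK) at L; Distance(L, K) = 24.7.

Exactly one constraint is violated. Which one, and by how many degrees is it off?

Tangent(A1, LK) at L — off by 5.40°.

V = (0.00, 0.00) ✓; V.y = 0.00, R.y = 0.00 ✓; |VR| = 23.30 ✓; ∠(FR, RV) = 90.00° ✓; |FR| = 11.60 ✓; bearing(F→L) − bearing(F→R) = 120.0° ✓; |FL| = 11.60 ✓; ∠(FL, LK) = 95.40° ✗; |LK| = 24.70 ✓.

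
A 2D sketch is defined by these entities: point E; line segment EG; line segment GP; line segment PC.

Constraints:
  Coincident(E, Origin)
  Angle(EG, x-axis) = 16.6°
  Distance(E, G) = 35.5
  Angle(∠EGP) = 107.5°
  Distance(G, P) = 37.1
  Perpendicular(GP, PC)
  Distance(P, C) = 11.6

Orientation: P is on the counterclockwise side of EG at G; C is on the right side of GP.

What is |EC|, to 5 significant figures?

65.945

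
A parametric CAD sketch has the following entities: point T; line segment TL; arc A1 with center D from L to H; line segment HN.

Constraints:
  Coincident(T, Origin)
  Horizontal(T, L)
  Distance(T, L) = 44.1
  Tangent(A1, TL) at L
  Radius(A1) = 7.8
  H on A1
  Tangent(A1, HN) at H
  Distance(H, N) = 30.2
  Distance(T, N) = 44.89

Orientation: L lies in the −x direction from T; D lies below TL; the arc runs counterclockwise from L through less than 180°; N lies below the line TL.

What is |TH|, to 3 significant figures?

51.4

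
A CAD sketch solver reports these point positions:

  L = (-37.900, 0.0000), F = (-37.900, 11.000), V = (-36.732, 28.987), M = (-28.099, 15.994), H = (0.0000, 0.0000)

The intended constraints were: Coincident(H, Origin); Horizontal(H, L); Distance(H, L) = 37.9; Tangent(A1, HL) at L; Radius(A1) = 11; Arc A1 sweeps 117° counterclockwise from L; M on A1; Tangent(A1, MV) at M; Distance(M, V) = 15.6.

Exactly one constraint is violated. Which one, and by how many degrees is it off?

Tangent(A1, MV) at M — off by 6.60°.

H = (0.00, 0.00) ✓; H.y = 0.00, L.y = 0.00 ✓; |HL| = 37.90 ✓; ∠(FL, LH) = 90.00° ✓; |FL| = 11.00 ✓; bearing(F→M) − bearing(F→L) = 117.0° ✓; |FM| = 11.00 ✓; ∠(FM, MV) = 83.40° ✗; |MV| = 15.60 ✓.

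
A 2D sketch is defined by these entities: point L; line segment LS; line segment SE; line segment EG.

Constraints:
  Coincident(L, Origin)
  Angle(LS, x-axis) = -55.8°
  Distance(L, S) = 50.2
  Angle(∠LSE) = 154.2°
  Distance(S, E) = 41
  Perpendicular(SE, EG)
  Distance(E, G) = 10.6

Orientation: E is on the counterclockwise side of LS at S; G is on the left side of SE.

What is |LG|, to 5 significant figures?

86.927

L is at the origin; LS runs at -55.8° with length 50.2, so S = 50.2·(cos -55.8°, sin -55.8°) = (28.217, -41.519). ∠LSE = 154.2°, so SE runs at -55.8° + (180° − 154.2°) = -30.000° from the x-axis; with |SE| = 41.0, E = S + 41.0·(cos -30.000°, sin -30.000°) = (63.724, -62.019). SE is perpendicular to EG; with |EG| = 10.6 on the left of SE, G = E + 10.6·(0.50000, 0.86603) = (69.024, -52.840). Then |LG| = |G − L| = 86.927.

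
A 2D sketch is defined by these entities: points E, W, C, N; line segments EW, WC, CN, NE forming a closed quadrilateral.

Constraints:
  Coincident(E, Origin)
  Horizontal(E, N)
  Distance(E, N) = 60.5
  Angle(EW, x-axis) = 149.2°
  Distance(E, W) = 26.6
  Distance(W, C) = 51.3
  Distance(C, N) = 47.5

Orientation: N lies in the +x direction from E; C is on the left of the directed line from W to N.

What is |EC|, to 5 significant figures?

40.486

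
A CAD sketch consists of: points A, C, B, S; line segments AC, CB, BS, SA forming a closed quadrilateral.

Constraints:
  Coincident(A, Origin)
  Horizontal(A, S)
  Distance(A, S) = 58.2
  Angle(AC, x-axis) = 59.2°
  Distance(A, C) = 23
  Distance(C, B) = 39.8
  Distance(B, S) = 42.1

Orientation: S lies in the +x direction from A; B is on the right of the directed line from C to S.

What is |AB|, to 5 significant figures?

28.091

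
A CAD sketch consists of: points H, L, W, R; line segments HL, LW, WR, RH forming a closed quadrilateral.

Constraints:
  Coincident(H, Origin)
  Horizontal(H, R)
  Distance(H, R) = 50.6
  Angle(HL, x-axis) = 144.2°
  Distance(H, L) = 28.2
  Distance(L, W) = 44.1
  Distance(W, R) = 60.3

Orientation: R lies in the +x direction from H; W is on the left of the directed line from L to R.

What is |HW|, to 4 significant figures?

46.40

H is at the origin; HR is horizontal with |HR| = 50.6 and R in +x, so R = (50.6, 0). HL runs at 144.2° with |HL| = 28.2, so L = (-22.87, 16.50). W is determined by |LW| = 44.1 and |WR| = 60.3 together: it lies at the intersection of circle(L, 44.1) and circle(R, 60.3). With |LR| = 75.30, the foot of the radical line on LR is 26.42 from L and the perpendicular offset is √(44.1² − 26.42²) = 35.31. Taking the left-of-LR solution: W = (10.64, 45.16).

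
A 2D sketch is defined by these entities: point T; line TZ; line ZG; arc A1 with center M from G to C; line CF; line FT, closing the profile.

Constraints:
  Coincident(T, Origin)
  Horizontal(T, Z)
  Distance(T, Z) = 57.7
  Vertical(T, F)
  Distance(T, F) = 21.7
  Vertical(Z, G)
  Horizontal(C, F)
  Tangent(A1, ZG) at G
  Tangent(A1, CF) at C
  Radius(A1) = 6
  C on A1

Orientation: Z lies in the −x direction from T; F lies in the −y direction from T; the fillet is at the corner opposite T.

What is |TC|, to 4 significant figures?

56.07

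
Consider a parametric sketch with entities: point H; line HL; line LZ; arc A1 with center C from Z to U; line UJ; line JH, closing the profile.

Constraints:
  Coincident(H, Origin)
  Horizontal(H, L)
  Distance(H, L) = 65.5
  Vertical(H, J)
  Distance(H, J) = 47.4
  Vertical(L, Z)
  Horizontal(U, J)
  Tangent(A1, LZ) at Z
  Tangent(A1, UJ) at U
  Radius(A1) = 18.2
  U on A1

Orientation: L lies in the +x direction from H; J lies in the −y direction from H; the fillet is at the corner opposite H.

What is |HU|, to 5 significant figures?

66.963

H is at the origin; HL is horizontal with |HL| = 65.5 and L on the +x side, so L = (65.500, 0.0000). H and J share the same x with |HJ| = 47.4 and J on the −y side, so J = (0.0000, -47.400). The virtual corner opposite H is at (65.500, -47.400). The tangent condition forces CZ to be normal to LZ and the tangent condition forces CU to be normal to UJ, with radius 18.2, so the center C sits 18.2 in from both sides at C = (47.300, -29.200). That places the tangent points at Z = (65.500, -29.200) on LZ and U = (47.300, -47.400) on UJ. Then |HU| = |U − H| = 66.963.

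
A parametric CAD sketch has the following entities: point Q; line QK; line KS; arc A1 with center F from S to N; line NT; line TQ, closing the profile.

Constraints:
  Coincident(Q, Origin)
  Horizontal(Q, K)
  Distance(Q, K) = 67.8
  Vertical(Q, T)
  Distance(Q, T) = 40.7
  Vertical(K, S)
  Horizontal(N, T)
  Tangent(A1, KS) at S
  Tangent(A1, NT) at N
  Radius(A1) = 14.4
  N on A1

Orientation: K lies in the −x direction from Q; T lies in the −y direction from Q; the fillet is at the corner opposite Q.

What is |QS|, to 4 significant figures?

72.72

The virtual corner opposite Q is at (-67.80, -40.70). A1 meets KS tangentially, so FS is at right angles to KS and tangency of A1 to NT means the radius FN is perpendicular to NT, with radius 14.4, so the center F sits 14.4 in from both sides at F = (-53.40, -26.30). That places the tangent points at S = (-67.80, -26.30) on KS and N = (-53.40, -40.70) on NT. Then |QS| = |S − Q| = 72.72.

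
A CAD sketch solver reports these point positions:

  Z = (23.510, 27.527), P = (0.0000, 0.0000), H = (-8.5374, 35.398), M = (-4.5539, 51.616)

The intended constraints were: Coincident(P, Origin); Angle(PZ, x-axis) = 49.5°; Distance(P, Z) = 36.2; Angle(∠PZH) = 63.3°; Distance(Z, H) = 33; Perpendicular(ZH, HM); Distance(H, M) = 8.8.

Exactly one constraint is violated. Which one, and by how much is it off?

Distance(H, M) = 8.8 — off by 7.90.

P = (0.00, 0.00) ✓; PZ at 49.50° ✓; |PZ| = 36.20 ✓; ∠PZH = 63.30° ✓; |ZH| = 33.00 ✓; ∠(ZH, HM) = 90.00° ✓; |HM| = 16.70 ✗.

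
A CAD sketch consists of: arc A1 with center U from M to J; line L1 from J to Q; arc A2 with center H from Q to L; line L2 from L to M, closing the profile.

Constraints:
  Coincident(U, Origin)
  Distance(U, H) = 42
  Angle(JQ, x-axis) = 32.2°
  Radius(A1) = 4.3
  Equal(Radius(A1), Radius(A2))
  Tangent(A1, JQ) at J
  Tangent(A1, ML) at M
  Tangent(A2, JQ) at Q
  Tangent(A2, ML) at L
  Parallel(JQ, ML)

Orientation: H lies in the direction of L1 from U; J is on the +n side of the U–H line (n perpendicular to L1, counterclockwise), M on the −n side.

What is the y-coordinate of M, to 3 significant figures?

-3.64

The slot axis is L1's direction at 32.2°, so u = (cos 32.2°, sin 32.2°) = (0.846, 0.533) and n = (−sin 32.2°, cos 32.2°) = (-0.533, 0.846). U is at the origin and H lies 42.0 along u from U, so H = 42.0·u = (35.5, 22.4). Tangency of A1 to both parallel lines with radius 4.3 puts J and M at U ± 4.3·n: J = (-2.29, 3.64), M = (2.29, -3.64). So M.y = -3.64.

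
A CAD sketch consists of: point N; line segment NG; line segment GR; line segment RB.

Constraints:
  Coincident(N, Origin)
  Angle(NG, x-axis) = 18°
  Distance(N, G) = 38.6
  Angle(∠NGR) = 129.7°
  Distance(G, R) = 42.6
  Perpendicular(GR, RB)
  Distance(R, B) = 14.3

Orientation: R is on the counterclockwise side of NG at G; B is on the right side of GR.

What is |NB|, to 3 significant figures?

80.4

N is at the origin; NG runs at 18.0° with length 38.6, so G = 38.6·(cos 18.0°, sin 18.0°) = (36.7, 11.9). ∠NGR = 129.7°, so GR runs at 18.0° + (180° − 129.7°) = 68.3° from the x-axis; with |GR| = 42.6, R = G + 42.6·(cos 68.3°, sin 68.3°) = (52.5, 51.5). The perpendicularity gives RB at right angles to GR; with |RB| = 14.3 on the right of GR, B = R + 14.3·(0.929, -0.370) = (65.7, 46.2). Then |NB| = |B − N| = 80.4.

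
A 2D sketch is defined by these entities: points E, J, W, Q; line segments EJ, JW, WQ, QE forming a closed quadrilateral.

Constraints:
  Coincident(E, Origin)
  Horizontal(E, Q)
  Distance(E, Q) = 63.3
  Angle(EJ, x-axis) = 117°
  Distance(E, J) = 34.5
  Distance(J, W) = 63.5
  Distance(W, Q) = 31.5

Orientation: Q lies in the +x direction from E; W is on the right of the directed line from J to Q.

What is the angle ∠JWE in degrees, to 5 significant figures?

23.339°

Checks: |JW| = 63.50 ✓; |WQ| = 31.50 ✓.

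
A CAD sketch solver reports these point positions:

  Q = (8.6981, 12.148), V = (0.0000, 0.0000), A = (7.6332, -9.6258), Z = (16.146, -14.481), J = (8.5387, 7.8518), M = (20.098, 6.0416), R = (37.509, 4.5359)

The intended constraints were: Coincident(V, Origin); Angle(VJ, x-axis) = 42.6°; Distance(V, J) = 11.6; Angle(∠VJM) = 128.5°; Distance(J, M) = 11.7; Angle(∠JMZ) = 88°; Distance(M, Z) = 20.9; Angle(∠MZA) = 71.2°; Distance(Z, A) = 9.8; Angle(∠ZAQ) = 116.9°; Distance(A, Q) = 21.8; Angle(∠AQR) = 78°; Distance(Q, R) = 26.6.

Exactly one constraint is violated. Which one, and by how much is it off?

Distance(Q, R) = 26.6 — off by 3.20.

V = (0.00, 0.00) ✓; VJ at 42.60° ✓; |VJ| = 11.60 ✓; ∠VJM = 128.5° ✓; |JM| = 11.70 ✓; ∠JMZ = 88.00° ✓; |MZ| = 20.90 ✓; ∠MZA = 71.20° ✓; |ZA| = 9.800 ✓; ∠ZAQ = 116.9° ✓; |AQ| = 21.80 ✓; ∠AQR = 78.00° ✓; |QR| = 29.80 ✗.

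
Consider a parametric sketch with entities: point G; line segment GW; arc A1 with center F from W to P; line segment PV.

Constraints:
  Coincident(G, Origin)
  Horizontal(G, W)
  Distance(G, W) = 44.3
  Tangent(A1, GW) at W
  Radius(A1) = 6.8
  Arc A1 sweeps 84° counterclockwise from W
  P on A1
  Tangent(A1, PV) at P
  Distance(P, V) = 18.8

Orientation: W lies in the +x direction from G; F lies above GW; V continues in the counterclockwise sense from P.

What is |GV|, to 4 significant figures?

58.53

G is at the origin; G and W share the same y with |GW| = 44.3 and W on the +x side, so W = (44.30, 0.000). Tangency of A1 to GW means the radius FW is perpendicular to GW, so F = W + (0, 6.8) = (44.30, 6.800). On A1, W sits at bearing -90° from F; an 84° counterclockwise sweep puts P at bearing -6°, so P = F + 6.8·(cos -6°, sin -6°) = (51.06, 6.089). A1 meets PV tangentially, so FP is at right angles to PV, so PV runs along (−sin -6°, cos -6°); with |PV| = 18.8, V = (53.03, 24.79). Then |GV| = |V − G| = 58.53.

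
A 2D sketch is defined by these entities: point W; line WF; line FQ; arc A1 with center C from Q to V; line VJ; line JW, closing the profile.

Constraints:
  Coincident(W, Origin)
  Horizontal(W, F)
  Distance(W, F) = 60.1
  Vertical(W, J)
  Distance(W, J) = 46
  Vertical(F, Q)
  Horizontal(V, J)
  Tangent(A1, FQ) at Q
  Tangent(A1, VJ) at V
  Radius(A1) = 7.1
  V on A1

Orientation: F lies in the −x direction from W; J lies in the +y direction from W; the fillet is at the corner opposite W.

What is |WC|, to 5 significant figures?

65.744

W is at the origin; WF is horizontal with |WF| = 60.1 and F on the −x side, so F = (-60.100, 0.0000). WJ is vertical with |WJ| = 46.0 and J on the +y side, so J = (0.0000, 46.000). The virtual corner opposite W is at (-60.100, 46.000). The tangent condition forces CQ to be normal to FQ and since A1 is tangent to VJ there, CV ⟂ VJ, with radius 7.1, so the center C sits 7.1 in from both sides at C = (-53.000, 38.900). Then |WC| = |C − W| = 65.744.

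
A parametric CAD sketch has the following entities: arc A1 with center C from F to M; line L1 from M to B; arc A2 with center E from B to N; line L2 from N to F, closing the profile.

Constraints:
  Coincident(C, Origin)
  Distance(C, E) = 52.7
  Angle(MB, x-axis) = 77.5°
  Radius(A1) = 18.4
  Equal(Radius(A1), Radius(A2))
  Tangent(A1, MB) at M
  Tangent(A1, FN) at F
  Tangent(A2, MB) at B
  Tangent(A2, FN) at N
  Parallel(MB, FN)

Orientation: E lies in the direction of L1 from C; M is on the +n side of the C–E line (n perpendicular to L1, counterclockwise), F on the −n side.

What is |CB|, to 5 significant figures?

55.820

Tangency of A1 to both parallel lines with radius 18.4 puts M and F at C ± 18.4·n: M = (-17.964, 3.9825), F = (17.964, -3.9825). Equal radii place B and N the same way about E: B = E + 18.4·n = (-6.5575, 55.433), N = E − 18.4·n = (29.370, 47.468). Then |CB| = |B − C| = 55.820.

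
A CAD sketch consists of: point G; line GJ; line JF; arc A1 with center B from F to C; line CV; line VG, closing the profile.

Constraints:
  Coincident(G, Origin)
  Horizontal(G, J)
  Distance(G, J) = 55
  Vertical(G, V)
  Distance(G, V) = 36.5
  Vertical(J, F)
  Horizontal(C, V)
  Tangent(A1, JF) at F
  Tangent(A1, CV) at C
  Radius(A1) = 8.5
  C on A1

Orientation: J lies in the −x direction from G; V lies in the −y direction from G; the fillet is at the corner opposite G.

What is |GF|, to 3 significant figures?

61.7

G is at the origin; GJ is horizontal with |GJ| = 55.0 and J on the −x side, so J = (-55.0, 0.00). GV is vertical with |GV| = 36.5 and V on the −y side, so V = (0.00, -36.5). The virtual corner opposite G is at (-55.0, -36.5). The tangent condition forces BF to be normal to JF and A1 meets CV tangentially, so BC is at right angles to CV, with radius 8.5, so the center B sits 8.5 in from both sides at B = (-46.5, -28.0). That places the tangent points at F = (-55.0, -28.0) on JF and C = (-46.5, -36.5) on CV. Then |GF| = |F − G| = 61.7.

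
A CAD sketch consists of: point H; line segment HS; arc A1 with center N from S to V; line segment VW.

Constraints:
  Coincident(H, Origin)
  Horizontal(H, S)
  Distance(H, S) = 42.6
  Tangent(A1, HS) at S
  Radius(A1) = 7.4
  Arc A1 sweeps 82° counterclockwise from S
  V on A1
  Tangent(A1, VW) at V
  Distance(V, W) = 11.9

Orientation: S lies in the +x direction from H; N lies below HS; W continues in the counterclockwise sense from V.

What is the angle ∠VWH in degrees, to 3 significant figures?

69.6°

On A1, S sits at bearing 90° from N; an 82° counterclockwise sweep puts V at bearing 172°, so V = N + 7.4·(cos 172°, sin 172°) = (35.3, -6.37). A1 meets VW tangentially, so NV is at right angles to VW, so VW runs along (−sin 172°, cos 172°); with |VW| = 11.9, W = (33.6, -18.2). Then cos ∠VWH = WV·WH / (|WV||WH|), giving 69.6°.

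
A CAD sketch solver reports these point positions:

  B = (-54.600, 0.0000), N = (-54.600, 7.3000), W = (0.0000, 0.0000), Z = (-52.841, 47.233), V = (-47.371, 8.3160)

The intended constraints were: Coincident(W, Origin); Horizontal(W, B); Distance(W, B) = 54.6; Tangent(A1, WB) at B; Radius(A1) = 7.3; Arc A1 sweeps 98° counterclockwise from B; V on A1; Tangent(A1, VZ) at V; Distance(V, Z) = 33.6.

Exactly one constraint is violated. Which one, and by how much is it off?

Distance(V, Z) = 33.6 — off by 5.70.

W = (0.00, 0.00) ✓; W.y = 0.00, B.y = 0.00 ✓; |WB| = 54.60 ✓; ∠(NB, BW) = 90.00° ✓; |NB| = 7.300 ✓; bearing(N→V) − bearing(N→B) = 98.00° ✓; |NV| = 7.300 ✓; ∠(NV, VZ) = 90.00° ✓; |VZ| = 39.30 ✗.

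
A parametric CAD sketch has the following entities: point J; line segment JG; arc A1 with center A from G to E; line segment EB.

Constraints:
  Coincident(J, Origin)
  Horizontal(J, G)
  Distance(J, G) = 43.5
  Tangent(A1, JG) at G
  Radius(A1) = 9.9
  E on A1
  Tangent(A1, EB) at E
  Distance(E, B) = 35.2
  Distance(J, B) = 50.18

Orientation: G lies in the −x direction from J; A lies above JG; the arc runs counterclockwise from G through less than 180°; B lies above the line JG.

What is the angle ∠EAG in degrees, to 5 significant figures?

78.525°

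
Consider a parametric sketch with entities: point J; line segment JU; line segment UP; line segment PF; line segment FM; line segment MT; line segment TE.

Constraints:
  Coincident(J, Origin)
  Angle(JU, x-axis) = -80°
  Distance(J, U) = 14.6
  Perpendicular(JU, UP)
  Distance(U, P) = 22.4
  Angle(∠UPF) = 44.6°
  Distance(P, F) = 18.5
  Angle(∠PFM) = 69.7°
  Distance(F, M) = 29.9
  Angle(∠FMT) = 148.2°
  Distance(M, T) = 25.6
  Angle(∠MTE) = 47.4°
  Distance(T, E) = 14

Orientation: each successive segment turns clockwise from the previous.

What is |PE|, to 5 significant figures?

31.755

∠FMT = 148.2° gives MT at -87.500° from the x-axis; with |MT| = 25.6, T = (9.1584, -53.464). ∠MTE = 47.4° gives TE at 139.90° from the x-axis; with |TE| = 14.0, E = (-1.5505, -44.446). Then |PE| = |E − P| = 31.755.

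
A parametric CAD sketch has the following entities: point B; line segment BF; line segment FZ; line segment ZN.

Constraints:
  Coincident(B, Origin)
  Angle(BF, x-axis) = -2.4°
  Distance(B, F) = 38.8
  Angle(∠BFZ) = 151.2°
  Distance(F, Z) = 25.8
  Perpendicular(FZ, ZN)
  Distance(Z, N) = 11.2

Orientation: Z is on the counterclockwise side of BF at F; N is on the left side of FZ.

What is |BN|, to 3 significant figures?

60.3

B is at the origin; BF runs at -2.4° with length 38.8, so F = 38.8·(cos -2.4°, sin -2.4°) = (38.8, -1.62). ∠BFZ = 151.2°, so FZ runs at -2.4° + (180° − 151.2°) = 26.4° from the x-axis; with |FZ| = 25.8, Z = F + 25.8·(cos 26.4°, sin 26.4°) = (61.9, 9.85). FZ is perpendicular to ZN; with |ZN| = 11.2 on the left of FZ, N = Z + 11.2·(-0.445, 0.896) = (56.9, 19.9). Then |BN| = |N − B| = 60.3.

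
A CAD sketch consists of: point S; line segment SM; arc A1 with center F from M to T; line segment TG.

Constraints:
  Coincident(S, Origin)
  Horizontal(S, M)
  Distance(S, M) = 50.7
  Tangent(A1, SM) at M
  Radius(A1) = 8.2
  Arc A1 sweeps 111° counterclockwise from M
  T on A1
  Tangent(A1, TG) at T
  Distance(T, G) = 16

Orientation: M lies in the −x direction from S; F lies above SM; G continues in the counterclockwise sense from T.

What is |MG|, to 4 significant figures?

26.15

On A1, M sits at bearing -90° from F; a 111° counterclockwise sweep puts T at bearing 21°, so T = F + 8.2·(cos 21°, sin 21°) = (-43.04, 11.14). Since A1 is tangent to TG there, FT ⟂ TG, so TG runs along (−sin 21°, cos 21°); with |TG| = 16.0, G = (-48.78, 26.08). Then |MG| = |G − M| = 26.15.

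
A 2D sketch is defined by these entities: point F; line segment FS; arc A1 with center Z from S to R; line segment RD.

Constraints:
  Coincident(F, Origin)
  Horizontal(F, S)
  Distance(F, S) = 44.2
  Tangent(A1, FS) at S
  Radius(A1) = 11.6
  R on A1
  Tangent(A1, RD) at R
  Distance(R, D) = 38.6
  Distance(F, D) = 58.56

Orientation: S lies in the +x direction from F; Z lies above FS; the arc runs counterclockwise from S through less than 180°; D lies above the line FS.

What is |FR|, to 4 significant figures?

56.67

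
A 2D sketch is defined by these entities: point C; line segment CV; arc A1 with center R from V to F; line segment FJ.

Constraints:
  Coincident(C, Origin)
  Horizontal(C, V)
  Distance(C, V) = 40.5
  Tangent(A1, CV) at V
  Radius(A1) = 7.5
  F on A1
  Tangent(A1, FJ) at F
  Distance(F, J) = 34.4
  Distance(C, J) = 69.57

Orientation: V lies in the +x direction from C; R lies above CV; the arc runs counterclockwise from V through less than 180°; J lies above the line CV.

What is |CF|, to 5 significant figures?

47.901

Checks: |RF| = 7.500 ✓; ∠(RF, FJ) = 90.00° ✓; |FJ| = 34.40 ✓; |CJ| = 69.57 ✓.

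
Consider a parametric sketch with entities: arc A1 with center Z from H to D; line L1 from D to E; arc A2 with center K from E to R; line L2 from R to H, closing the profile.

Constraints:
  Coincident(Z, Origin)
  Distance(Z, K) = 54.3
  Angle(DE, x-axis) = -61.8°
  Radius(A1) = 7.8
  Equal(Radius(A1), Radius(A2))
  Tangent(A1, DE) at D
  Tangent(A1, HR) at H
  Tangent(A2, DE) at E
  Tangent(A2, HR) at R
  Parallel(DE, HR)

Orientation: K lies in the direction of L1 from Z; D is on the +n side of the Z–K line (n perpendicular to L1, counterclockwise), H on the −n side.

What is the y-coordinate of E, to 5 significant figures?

-44.169

The slot axis is L1's direction at -61.8°, so u = (cos -61.8°, sin -61.8°) = (0.47255, -0.88130) and n = (−sin -61.8°, cos -61.8°) = (0.88130, 0.47255). Z is at the origin and K lies 54.3 along u from Z, so K = 54.3·u = (25.660, -47.855). Tangency of A1 to both parallel lines with radius 7.8 puts D and H at Z ± 7.8·n: D = (6.8742, 3.6859), H = (-6.8742, -3.6859). Equal radii place E and R the same way about K: E = K + 7.8·n = (32.534, -44.169), R = K − 7.8·n = (18.785, -51.541). So E.y = -44.169.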